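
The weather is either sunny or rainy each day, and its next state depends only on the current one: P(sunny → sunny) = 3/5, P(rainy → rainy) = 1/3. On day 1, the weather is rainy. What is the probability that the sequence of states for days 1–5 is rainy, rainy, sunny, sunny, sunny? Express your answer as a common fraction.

2/25

Day 1 is given. For each transition, use the conditional probability from the current state:
P(rainy | rainy) = 1/3; P(sunny | rainy) = 2/3; P(sunny | sunny) = 3/5; P(sunny | sunny) = 3/5.
P = 1/3 × 2/3 × 3/5 × 3/5 = 18/225 = 2/25.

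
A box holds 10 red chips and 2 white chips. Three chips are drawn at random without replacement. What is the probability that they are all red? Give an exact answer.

P(all red) = 10/12 × 9/11 × 8/10 = 720/1320 = 6/11.

6/11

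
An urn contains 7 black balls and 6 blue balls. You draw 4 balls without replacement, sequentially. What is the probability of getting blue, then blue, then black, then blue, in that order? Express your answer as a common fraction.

7/143

Each draw changes the counts, so multiply the conditional probabilities along the sequence:
P = 6/13 × 5/12 × 7/11 × 4/10 = 840/17160 = 7/143.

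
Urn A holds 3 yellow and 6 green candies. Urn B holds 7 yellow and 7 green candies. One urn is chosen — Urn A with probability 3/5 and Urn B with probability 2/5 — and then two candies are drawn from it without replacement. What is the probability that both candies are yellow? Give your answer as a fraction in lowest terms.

37/260

From Urn A: P(both yellow) = (3/9)(2/8) = 1/12.
From Urn B: P(both yellow) = (7/14)(6/13) = 3/13.
Total probability = (3/5)(1/12) + (2/5)(3/13) = 37/260.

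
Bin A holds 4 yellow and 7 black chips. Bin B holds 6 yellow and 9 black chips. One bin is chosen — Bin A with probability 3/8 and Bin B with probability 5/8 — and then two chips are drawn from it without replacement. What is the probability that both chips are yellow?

401/3080

From Bin A: P(both yellow) = (4/11)(3/10) = 6/55.
From Bin B: P(both yellow) = (6/15)(5/14) = 1/7.
Total probability = (3/8)(6/55) + (5/8)(1/7) = 401/3080.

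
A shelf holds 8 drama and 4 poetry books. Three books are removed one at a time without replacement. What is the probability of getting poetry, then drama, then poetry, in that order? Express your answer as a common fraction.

Chain rule:
P = 4/12 × 8/11 × 3/10 = 96/1320 = 4/55.

4/55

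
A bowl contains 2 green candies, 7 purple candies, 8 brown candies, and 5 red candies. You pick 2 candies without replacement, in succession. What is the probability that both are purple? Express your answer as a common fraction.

P = 7/22 × 6/21 = 42/462 = 1/11.

1/11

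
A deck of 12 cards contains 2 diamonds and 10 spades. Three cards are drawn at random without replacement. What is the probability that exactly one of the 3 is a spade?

One ordering (a spade drawn first) has probability 10/12 × 2/11 × 1/10 = 20/1320 = 1/66.
There are C(3,1) = 3 such orderings, each equally likely, so P = 3 × 1/66 = 1/22.

1/22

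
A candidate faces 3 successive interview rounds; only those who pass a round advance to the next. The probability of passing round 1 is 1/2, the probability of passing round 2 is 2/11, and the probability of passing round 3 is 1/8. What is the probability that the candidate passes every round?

The events are sequential, so multiply the conditional probabilities:
P = 1/2 × 2/11 × 1/8 = 2/176 = 1/88.

1/88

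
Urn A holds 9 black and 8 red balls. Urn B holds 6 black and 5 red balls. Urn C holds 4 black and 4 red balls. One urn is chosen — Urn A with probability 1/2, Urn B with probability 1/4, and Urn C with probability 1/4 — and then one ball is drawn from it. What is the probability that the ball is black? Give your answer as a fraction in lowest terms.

787/1496

From Urn A: P(black) = 9/17.
From Urn B: P(black) = 6/11.
From Urn C: P(black) = 4/8.
Total probability = (1/2)(9/17) + (1/4)(6/11) + (1/4)(4/8) = 787/1496.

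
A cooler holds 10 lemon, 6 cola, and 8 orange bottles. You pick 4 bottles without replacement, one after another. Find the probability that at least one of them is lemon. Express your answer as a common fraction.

125/138

P(no lemon) = 14/24 × 13/23 × 12/22 × 11/21 = 24024/255024 = 13/138.
P(at least one) = 1 − 13/138 = 125/138.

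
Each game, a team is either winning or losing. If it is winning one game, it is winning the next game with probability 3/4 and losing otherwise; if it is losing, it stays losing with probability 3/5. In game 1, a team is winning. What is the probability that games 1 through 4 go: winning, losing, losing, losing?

Game 1 is given. For each transition, use the conditional probability from the current state:
P(losing | winning) = 1/4; P(losing | losing) = 3/5; P(losing | losing) = 3/5.
P = 1/4 × 3/5 × 3/5 = 9/100.

9/100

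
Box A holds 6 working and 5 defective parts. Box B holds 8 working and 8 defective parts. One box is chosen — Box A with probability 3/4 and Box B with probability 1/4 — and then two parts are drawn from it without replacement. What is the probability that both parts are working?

347/1320

From Box A: P(both working) = (6/11)(5/10) = 3/11.
From Box B: P(both working) = (8/16)(7/15) = 7/30.
Total probability = (3/4)(3/11) + (1/4)(7/30) = 347/1320.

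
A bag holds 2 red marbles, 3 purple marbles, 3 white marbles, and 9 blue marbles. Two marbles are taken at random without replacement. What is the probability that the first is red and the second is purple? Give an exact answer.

Multiply the probability of each draw given the previous ones:
P = 2/17 × 3/16 = 6/272 = 3/136.

3/136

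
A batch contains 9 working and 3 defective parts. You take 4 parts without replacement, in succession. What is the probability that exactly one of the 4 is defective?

28/55

One ordering (defective drawn first) has probability 3/12 × 9/11 × 8/10 × 7/9 = 1512/11880 = 7/55.
There are C(4,1) = 4 such orderings, each equally likely, so P = 4 × 7/55 = 28/55.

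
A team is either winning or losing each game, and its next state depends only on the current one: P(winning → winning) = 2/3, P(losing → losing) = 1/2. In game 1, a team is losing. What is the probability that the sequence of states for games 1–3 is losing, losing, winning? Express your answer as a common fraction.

Game 1 is given. For each transition, use the conditional probability from the current state:
P(losing | losing) = 1/2; P(winning | losing) = 1/2.
P = 1/2 × 1/2 = 1/4.

1/4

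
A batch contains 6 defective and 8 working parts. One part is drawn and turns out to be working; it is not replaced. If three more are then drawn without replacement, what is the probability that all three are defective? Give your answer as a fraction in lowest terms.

After the first draw, 6 of the remaining 13 parts are defective.
P = 6/13 × 5/12 × 4/11 = 120/1716 = 10/143.

10/143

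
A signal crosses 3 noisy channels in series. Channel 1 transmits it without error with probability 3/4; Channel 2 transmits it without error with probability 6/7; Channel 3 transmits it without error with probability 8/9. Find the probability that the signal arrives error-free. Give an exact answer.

Each stage is reached only if all earlier stages succeed, so
P = 3/4 × 6/7 × 8/9 = 144/252 = 4/7.

4/7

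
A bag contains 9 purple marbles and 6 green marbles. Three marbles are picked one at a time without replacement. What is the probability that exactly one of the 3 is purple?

27/91

One ordering (purple drawn first) has probability 9/15 × 6/14 × 5/13 = 270/2730 = 9/91.
There are C(3,1) = 3 such orderings, each equally likely, so P = 3 × 9/91 = 27/91.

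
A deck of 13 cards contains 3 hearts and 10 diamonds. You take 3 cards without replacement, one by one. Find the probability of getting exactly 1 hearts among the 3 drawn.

135/286

One ordering (a heart drawn first) has probability 3/13 × 10/12 × 9/11 = 270/1716 = 45/286.
There are C(3,1) = 3 such orderings, each equally likely, so P = 3 × 45/286 = 135/286.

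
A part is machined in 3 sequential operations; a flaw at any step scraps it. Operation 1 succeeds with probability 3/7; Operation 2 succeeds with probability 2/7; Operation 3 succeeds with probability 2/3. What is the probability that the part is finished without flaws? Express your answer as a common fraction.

4/49

The events are sequential, so multiply the conditional probabilities:
P = 3/7 × 2/7 × 2/3 = 12/147 = 4/49.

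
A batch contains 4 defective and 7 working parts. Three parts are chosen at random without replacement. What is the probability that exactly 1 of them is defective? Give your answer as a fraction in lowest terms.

28/55

One ordering (defective drawn first) has probability 4/11 × 7/10 × 6/9 = 168/990 = 28/165.
There are C(3,1) = 3 such orderings, each equally likely, so P = 3 × 28/165 = 28/55.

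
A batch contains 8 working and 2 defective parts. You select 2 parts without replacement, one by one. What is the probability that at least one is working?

P(no working) = 2/10 × 1/9 = 2/90 = 1/45.
P(at least one) = 1 − 1/45 = 44/45.

44/45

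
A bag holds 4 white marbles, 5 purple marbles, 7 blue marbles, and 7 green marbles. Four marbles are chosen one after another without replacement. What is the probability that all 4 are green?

1/253

P(all green) = 7/23 × 6/22 × 5/21 × 4/20 = 840/212520 = 1/253.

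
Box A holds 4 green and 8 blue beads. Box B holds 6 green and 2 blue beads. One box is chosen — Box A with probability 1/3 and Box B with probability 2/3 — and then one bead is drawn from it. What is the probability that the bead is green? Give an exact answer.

From Box A: P(green) = 4/12.
From Box B: P(green) = 6/8.
Total probability = (1/3)(4/12) + (2/3)(6/8) = 11/18.

11/18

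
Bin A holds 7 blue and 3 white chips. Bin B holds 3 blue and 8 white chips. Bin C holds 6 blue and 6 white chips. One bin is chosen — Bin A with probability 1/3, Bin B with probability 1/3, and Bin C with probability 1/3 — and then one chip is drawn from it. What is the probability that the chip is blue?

27/55

From Bin A: P(blue) = 7/10.
From Bin B: P(blue) = 3/11.
From Bin C: P(blue) = 6/12.
Total probability = (1/3)(7/10) + (1/3)(3/11) + (1/3)(6/12) = 27/55.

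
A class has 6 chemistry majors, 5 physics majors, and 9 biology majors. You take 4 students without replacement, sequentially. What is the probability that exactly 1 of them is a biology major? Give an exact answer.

One ordering (a biology major drawn first) has probability 9/20 × 11/19 × 10/18 × 9/17 = 8910/116280 = 99/1292.
There are C(4,1) = 4 such orderings, each equally likely, so P = 4 × 99/1292 = 99/323.

99/323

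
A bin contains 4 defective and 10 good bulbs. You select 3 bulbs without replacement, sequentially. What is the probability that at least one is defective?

61/91

P(no defective) = 10/14 × 9/13 × 8/12 = 720/2184 = 30/91.
P(at least one) = 1 − 30/91 = 61/91.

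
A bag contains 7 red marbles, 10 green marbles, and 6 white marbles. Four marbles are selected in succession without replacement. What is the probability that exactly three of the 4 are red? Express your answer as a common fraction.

One ordering (red drawn first) has probability 7/23 × 6/22 × 5/21 × 16/20 = 3360/212520 = 4/253.
There are C(4,3) = 4 such orderings, each equally likely, so P = 4 × 4/253 = 16/253.

16/253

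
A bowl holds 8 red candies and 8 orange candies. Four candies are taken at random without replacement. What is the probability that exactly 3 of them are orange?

16/65

One ordering (orange drawn first) has probability 8/16 × 7/15 × 6/14 × 8/13 = 2688/43680 = 4/65.
There are C(4,3) = 4 such orderings, each equally likely, so P = 4 × 4/65 = 16/65.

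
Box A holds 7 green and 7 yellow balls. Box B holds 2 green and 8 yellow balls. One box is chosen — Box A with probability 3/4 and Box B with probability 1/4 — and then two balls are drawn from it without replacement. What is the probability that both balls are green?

From Box A: P(both green) = (7/14)(6/13) = 3/13.
From Box B: P(both green) = (2/10)(1/9) = 1/45.
Total probability = (3/4)(3/13) + (1/4)(1/45) = 209/1170.

209/1170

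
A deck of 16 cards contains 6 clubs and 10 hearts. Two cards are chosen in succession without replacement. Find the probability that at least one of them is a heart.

7/8

P(no hearts) = 6/16 × 5/15 = 30/240 = 1/8.
P(at least one) = 1 − 1/8 = 7/8.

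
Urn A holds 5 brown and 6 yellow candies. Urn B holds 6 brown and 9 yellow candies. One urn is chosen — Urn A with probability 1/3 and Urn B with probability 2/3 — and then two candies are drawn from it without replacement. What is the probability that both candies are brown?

From Urn A: P(both brown) = (5/11)(4/10) = 2/11.
From Urn B: P(both brown) = (6/15)(5/14) = 1/7.
Total probability = (1/3)(2/11) + (2/3)(1/7) = 12/77.

12/77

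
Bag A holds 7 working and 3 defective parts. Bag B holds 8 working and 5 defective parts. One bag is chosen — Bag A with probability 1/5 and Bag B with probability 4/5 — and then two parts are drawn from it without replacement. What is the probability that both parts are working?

From Bag A: P(both working) = (7/10)(6/9) = 7/15.
From Bag B: P(both working) = (8/13)(7/12) = 14/39.
Total probability = (1/5)(7/15) + (4/5)(14/39) = 371/975.

371/975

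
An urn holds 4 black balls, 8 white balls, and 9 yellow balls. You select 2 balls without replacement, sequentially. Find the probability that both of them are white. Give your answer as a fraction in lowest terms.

P(all white) = 8/21 × 7/20 = 56/420 = 2/15.

2/15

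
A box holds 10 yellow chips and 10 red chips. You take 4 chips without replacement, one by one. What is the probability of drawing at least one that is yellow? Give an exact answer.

P(no yellow) = 10/20 × 9/19 × 8/18 × 7/17 = 5040/116280 = 14/323.
P(at least one) = 1 − 14/323 = 309/323.

309/323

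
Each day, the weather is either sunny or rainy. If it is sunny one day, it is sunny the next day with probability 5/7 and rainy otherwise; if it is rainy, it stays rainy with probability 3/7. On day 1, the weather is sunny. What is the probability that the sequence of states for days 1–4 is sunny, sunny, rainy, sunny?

40/343

Day 1 is given. For each transition, use the conditional probability from the current state:
P(sunny | sunny) = 5/7; P(rainy | sunny) = 2/7; P(sunny | rainy) = 4/7.
P = 5/7 × 2/7 × 4/7 = 40/343.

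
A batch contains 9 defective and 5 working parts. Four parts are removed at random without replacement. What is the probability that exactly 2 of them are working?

One ordering (working drawn first) has probability 5/14 × 4/13 × 9/12 × 8/11 = 1440/24024 = 60/1001.
There are C(4,2) = 6 such orderings, each equally likely, so P = 6 × 60/1001 = 360/1001.

360/1001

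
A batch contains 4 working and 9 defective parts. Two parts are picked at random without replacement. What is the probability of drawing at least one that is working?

7/13

P(no working) = 9/13 × 8/12 = 72/156 = 6/13.
P(at least one) = 1 − 6/13 = 7/13.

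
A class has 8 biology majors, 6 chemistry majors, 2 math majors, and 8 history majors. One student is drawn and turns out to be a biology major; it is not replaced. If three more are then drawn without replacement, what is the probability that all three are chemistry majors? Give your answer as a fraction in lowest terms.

After the first draw, 6 of the remaining 23 students are chemistry majors.
P = 6/23 × 5/22 × 4/21 = 120/10626 = 20/1771.

20/1771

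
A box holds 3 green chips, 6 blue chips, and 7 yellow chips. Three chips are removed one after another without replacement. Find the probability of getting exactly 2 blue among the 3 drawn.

15/56

One ordering (blue drawn first) has probability 6/16 × 5/15 × 10/14 = 300/3360 = 5/56.
There are C(3,2) = 3 such orderings, each equally likely, so P = 3 × 5/56 = 15/56.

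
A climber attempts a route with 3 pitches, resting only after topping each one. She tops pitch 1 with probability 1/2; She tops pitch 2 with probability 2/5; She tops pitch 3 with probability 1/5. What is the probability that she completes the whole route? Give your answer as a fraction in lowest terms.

1/25

Each stage is reached only if all earlier stages succeed, so
P = 1/2 × 2/5 × 1/5 = 2/50 = 1/25.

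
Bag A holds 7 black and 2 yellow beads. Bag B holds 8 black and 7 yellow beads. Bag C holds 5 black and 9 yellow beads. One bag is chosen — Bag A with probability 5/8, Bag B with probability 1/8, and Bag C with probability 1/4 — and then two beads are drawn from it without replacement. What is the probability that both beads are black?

18581/43680

From Bag A: P(both black) = (7/9)(6/8) = 7/12.
From Bag B: P(both black) = (8/15)(7/14) = 4/15.
From Bag C: P(both black) = (5/14)(4/13) = 10/91.
Total probability = (5/8)(7/12) + (1/8)(4/15) + (1/4)(10/91) = 18581/43680.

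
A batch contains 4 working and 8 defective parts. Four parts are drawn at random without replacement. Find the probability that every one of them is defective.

P(every draw is defective) = 8/12 × 7/11 × 6/10 × 5/9 = 1680/11880 = 14/99.

14/99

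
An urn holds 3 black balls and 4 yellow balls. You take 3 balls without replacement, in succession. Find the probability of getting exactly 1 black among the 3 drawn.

One ordering (black drawn first) has probability 3/7 × 4/6 × 3/5 = 36/210 = 6/35.
There are C(3,1) = 3 such orderings, each equally likely, so P = 3 × 6/35 = 18/35.

18/35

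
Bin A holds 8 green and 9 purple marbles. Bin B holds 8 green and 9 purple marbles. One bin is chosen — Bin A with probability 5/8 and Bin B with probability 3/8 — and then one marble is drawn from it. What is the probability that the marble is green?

8/17

From Bin A: P(green) = 8/17.
From Bin B: P(green) = 8/17.
Total probability = (5/8)(8/17) + (3/8)(8/17) = 8/17.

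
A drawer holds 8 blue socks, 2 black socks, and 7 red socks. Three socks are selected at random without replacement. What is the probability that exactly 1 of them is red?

One ordering (red drawn first) has probability 7/17 × 10/16 × 9/15 = 630/4080 = 21/136.
There are C(3,1) = 3 such orderings, each equally likely, so P = 3 × 21/136 = 63/136.

63/136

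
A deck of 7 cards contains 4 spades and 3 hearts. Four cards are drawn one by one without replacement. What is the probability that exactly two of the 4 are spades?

One ordering (spades drawn first) has probability 4/7 × 3/6 × 3/5 × 2/4 = 72/840 = 3/35.
There are C(4,2) = 6 such orderings, each equally likely, so P = 6 × 3/35 = 18/35.

18/35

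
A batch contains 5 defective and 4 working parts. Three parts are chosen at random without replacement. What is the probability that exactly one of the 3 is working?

One ordering (working drawn first) has probability 4/9 × 5/8 × 4/7 = 80/504 = 10/63.
There are C(3,1) = 3 such orderings, each equally likely, so P = 3 × 10/63 = 10/21.

10/21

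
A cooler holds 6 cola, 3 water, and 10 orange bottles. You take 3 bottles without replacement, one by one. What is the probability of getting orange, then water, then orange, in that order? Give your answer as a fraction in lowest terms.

Chain rule:
P = 10/19 × 3/18 × 9/17 = 270/5814 = 15/323.

15/323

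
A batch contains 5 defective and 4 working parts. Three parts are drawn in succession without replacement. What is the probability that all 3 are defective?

P(every draw is defective) = 5/9 × 4/8 × 3/7 = 60/504 = 5/42.

5/42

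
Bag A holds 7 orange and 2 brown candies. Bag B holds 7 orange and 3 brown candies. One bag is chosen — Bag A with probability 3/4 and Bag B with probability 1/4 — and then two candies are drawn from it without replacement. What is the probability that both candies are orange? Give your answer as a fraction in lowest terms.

133/240

From Bag A: P(both orange) = (7/9)(6/8) = 7/12.
From Bag B: P(both orange) = (7/10)(6/9) = 7/15.
Total probability = (3/4)(7/12) + (1/4)(7/15) = 133/240.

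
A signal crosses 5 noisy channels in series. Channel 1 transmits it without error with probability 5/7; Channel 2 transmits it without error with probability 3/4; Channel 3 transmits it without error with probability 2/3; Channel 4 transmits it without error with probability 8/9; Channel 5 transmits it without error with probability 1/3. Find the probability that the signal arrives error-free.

Each stage is reached only if all earlier stages succeed, so
P = 5/7 × 3/4 × 2/3 × 8/9 × 1/3 = 240/2268 = 20/189.

20/189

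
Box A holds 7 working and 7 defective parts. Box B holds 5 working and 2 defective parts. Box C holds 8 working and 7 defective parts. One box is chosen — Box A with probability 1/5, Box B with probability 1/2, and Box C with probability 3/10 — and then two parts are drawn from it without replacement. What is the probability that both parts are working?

2486/6825

From Box A: P(both working) = (7/14)(6/13) = 3/13.
From Box B: P(both working) = (5/7)(4/6) = 10/21.
From Box C: P(both working) = (8/15)(7/14) = 4/15.
Total probability = (1/5)(3/13) + (1/2)(10/21) + (3/10)(4/15) = 2486/6825.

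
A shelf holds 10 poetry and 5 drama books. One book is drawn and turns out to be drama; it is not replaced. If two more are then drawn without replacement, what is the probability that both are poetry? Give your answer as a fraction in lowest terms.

With the first book removed, 10 poetry remain out of 14.
P = 10/14 × 9/13 = 90/182 = 45/91.

45/91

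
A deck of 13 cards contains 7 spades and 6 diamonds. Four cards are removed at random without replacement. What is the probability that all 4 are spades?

7/143

P(all spades) = 7/13 × 6/12 × 5/11 × 4/10 = 840/17160 = 7/143.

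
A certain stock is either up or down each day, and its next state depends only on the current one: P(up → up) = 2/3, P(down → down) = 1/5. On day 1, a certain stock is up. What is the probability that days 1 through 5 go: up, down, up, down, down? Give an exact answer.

Day 1 is given. For each transition, use the conditional probability from the current state:
P(down | up) = 1/3; P(up | down) = 4/5; P(down | up) = 1/3; P(down | down) = 1/5.
P = 1/3 × 4/5 × 1/3 × 1/5 = 4/225.

4/225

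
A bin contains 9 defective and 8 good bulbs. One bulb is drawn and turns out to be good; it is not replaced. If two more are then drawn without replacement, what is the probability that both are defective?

3/10

With the first bulb removed, 9 defective remain out of 16.
P = 9/16 × 8/15 = 72/240 = 3/10.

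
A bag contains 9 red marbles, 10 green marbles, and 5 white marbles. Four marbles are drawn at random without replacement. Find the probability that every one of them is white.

5/10626

P(every draw is white) = 5/24 × 4/23 × 3/22 × 2/21 = 120/255024 = 5/10626.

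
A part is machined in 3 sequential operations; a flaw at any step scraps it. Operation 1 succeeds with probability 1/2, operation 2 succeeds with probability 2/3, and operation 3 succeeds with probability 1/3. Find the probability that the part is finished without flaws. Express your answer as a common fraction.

1/9

Multiplying along the chain,
P = 1/2 × 2/3 × 1/3 = 2/18 = 1/9.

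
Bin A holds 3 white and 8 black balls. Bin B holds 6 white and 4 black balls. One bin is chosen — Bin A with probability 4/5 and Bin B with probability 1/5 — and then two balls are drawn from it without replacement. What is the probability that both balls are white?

From Bin A: P(both white) = (3/11)(2/10) = 3/55.
From Bin B: P(both white) = (6/10)(5/9) = 1/3.
Total probability = (4/5)(3/55) + (1/5)(1/3) = 91/825.

91/825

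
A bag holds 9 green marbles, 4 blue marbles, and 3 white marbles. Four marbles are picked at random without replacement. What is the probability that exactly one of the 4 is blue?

One ordering (blue drawn first) has probability 4/16 × 12/15 × 11/14 × 10/13 = 5280/43680 = 11/91.
There are C(4,1) = 4 such orderings, each equally likely, so P = 4 × 11/91 = 44/91.

44/91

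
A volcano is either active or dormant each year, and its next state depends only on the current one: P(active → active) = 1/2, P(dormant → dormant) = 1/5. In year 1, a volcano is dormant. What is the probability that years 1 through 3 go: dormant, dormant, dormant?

1/25

Year 1 is given. For each transition, use the conditional probability from the current state:
P(dormant | dormant) = 1/5; P(dormant | dormant) = 1/5.
P = 1/5 × 1/5 = 1/25.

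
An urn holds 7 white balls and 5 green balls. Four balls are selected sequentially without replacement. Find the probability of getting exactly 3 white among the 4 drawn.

One ordering (white drawn first) has probability 7/12 × 6/11 × 5/10 × 5/9 = 1050/11880 = 35/396.
There are C(4,3) = 4 such orderings, each equally likely, so P = 4 × 35/396 = 35/99.

35/99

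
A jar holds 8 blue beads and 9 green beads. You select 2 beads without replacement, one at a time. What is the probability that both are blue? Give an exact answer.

7/34

P = 8/17 × 7/16 = 56/272 = 7/34.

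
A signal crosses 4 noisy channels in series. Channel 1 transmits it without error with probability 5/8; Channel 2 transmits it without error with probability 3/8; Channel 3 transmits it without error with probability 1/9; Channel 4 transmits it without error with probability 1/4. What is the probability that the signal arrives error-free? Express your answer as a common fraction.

Multiplying along the chain,
P = 5/8 × 3/8 × 1/9 × 1/4 = 15/2304 = 5/768.

5/768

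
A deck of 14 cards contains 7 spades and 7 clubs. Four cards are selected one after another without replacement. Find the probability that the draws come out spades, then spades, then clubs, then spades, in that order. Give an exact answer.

Chain rule:
P = 7/14 × 6/13 × 7/12 × 5/11 = 1470/24024 = 35/572.

35/572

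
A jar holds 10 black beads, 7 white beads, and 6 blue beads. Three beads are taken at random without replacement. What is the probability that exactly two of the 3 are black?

585/1771

One ordering (black drawn first) has probability 10/23 × 9/22 × 13/21 = 1170/10626 = 195/1771.
There are C(3,2) = 3 such orderings, each equally likely, so P = 3 × 195/1771 = 585/1771.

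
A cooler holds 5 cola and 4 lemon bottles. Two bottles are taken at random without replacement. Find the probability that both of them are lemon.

1/6

P(every draw is lemon) = 4/9 × 3/8 = 12/72 = 1/6.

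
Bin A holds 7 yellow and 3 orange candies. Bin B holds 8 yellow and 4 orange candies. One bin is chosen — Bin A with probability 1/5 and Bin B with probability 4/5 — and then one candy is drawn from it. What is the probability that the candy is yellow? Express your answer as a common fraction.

101/150

From Bin A: P(yellow) = 7/10.
From Bin B: P(yellow) = 8/12.
Total probability = (1/5)(7/10) + (4/5)(8/12) = 101/150.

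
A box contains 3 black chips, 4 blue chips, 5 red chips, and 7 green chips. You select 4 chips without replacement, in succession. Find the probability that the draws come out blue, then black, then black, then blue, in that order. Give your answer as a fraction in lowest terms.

1/1292

Chain rule:
P = 4/19 × 3/18 × 2/17 × 3/16 = 72/93024 = 1/1292.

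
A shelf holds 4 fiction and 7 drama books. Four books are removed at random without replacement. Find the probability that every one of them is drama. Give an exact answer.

P = 7/11 × 6/10 × 5/9 × 4/8 = 840/7920 = 7/66.

7/66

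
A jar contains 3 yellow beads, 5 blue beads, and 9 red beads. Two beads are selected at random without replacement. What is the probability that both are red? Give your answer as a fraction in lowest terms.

P = 9/17 × 8/16 = 72/272 = 9/34.

9/34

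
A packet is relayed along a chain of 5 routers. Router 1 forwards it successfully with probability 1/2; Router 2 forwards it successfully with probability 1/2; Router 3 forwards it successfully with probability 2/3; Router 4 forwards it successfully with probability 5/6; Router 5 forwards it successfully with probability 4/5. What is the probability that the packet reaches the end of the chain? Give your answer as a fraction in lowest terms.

The events are sequential, so multiply the conditional probabilities:
P = 1/2 × 1/2 × 2/3 × 5/6 × 4/5 = 40/360 = 1/9.

1/9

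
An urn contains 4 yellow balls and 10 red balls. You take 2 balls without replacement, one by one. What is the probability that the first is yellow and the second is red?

20/91

Each draw changes the counts, so multiply the conditional probabilities along the sequence:
P = 4/14 × 10/13 = 40/182 = 20/91.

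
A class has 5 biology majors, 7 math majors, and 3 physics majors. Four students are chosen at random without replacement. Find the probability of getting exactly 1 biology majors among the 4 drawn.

One ordering (a biology major drawn first) has probability 5/15 × 10/14 × 9/13 × 8/12 = 3600/32760 = 10/91.
There are C(4,1) = 4 such orderings, each equally likely, so P = 4 × 10/91 = 40/91.

40/91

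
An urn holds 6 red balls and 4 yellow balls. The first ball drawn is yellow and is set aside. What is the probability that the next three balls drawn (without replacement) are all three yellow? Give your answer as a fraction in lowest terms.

With the first ball removed, 3 yellow remain out of 9.
P = 3/9 × 2/8 × 1/7 = 6/504 = 1/84.

1/84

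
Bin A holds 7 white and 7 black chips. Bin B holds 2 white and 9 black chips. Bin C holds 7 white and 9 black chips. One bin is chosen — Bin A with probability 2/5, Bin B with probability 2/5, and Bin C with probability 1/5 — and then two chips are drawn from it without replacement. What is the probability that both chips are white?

From Bin A: P(both white) = (7/14)(6/13) = 3/13.
From Bin B: P(both white) = (2/11)(1/10) = 1/55.
From Bin C: P(both white) = (7/16)(6/15) = 7/40.
Total probability = (2/5)(3/13) + (2/5)(1/55) + (1/5)(7/40) = 3849/28600.

3849/28600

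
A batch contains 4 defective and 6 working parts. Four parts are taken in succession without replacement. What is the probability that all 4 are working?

P(all working) = 6/10 × 5/9 × 4/8 × 3/7 = 360/5040 = 1/14.

1/14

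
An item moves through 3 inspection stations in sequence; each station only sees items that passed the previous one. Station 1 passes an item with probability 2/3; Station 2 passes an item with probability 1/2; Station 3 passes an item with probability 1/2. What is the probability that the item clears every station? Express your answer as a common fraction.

1/6

Each stage is reached only if all earlier stages succeed, so
P = 2/3 × 1/2 × 1/2 = 2/12 = 1/6.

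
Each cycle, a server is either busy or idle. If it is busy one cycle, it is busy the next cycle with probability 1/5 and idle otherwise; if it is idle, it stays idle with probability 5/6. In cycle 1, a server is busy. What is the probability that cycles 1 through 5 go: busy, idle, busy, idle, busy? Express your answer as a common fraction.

4/225

Cycle 1 is given. For each transition, use the conditional probability from the current state:
P(idle | busy) = 4/5; P(busy | idle) = 1/6; P(idle | busy) = 4/5; P(busy | idle) = 1/6.
P = 4/5 × 1/6 × 4/5 × 1/6 = 16/900 = 4/225.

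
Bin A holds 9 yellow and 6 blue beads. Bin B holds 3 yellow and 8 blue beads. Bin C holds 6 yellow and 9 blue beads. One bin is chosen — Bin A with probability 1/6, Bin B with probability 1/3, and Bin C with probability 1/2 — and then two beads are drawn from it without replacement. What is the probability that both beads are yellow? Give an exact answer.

113/770

From Bin A: P(both yellow) = (9/15)(8/14) = 12/35.
From Bin B: P(both yellow) = (3/11)(2/10) = 3/55.
From Bin C: P(both yellow) = (6/15)(5/14) = 1/7.
Total probability = (1/6)(12/35) + (1/3)(3/55) + (1/2)(1/7) = 113/770.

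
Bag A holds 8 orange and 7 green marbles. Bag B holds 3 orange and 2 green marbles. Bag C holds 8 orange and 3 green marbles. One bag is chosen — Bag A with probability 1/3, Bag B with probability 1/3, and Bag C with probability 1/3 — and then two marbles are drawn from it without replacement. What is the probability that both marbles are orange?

From Bag A: P(both orange) = (8/15)(7/14) = 4/15.
From Bag B: P(both orange) = (3/5)(2/4) = 3/10.
From Bag C: P(both orange) = (8/11)(7/10) = 28/55.
Total probability = (1/3)(4/15) + (1/3)(3/10) + (1/3)(28/55) = 71/198.

71/198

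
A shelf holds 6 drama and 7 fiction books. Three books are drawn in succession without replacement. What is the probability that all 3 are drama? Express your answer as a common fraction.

P = 6/13 × 5/12 × 4/11 = 120/1716 = 10/143.

10/143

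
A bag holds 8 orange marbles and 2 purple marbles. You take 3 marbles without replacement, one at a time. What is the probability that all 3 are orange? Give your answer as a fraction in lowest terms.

7/15

P(every draw is orange) = 8/10 × 7/9 × 6/8 = 336/720 = 7/15.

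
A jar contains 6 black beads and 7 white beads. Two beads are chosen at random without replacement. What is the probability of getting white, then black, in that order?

7/26

Each draw changes the counts, so multiply the conditional probabilities along the sequence:
P = 7/13 × 6/12 = 42/156 = 7/26.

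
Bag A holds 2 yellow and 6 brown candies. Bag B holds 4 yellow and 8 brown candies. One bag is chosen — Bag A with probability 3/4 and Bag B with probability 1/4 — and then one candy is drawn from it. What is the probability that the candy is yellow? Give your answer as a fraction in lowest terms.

From Bag A: P(yellow) = 2/8.
From Bag B: P(yellow) = 4/12.
Total probability = (3/4)(2/8) + (1/4)(4/12) = 13/48.

13/48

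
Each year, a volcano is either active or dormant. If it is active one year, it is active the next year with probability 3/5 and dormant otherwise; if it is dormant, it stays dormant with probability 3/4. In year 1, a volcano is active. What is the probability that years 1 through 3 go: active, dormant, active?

1/10

Year 1 is given. For each transition, use the conditional probability from the current state:
P(dormant | active) = 2/5; P(active | dormant) = 1/4.
P = 2/5 × 1/4 = 2/20 = 1/10.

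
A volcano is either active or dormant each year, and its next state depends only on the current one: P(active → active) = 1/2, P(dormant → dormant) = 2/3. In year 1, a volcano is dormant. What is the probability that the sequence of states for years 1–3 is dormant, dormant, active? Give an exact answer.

2/9

Year 1 is given. For each transition, use the conditional probability from the current state:
P(dormant | dormant) = 2/3; P(active | dormant) = 1/3.
P = 2/3 × 1/3 = 2/9.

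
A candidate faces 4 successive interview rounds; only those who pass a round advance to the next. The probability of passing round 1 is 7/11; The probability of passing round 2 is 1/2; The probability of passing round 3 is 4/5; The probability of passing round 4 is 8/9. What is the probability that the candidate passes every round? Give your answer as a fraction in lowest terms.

112/495

Multiplying along the chain,
P = 7/11 × 1/2 × 4/5 × 8/9 = 224/990 = 112/495.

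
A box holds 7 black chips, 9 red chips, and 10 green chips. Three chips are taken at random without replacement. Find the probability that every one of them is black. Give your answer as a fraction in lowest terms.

P(all black) = 7/26 × 6/25 × 5/24 = 210/15600 = 7/520.

7/520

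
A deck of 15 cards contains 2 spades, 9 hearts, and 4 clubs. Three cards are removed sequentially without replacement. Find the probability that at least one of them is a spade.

P(no spades) = 13/15 × 12/14 × 11/13 = 1716/2730 = 22/35.
P(at least one) = 1 − 22/35 = 13/35.

13/35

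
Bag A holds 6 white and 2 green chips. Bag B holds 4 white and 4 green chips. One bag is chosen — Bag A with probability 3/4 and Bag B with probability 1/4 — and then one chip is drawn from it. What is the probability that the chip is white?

From Bag A: P(white) = 6/8.
From Bag B: P(white) = 4/8.
Total probability = (3/4)(6/8) + (1/4)(4/8) = 11/16.

11/16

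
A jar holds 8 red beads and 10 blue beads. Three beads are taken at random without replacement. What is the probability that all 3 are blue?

5/34

P(all blue) = 10/18 × 9/17 × 8/16 = 720/4896 = 5/34.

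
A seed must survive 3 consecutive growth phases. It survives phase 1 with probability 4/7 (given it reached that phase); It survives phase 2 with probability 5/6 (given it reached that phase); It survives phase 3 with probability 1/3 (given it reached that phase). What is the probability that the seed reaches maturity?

10/63

The events are sequential, so multiply the conditional probabilities:
P = 4/7 × 5/6 × 1/3 = 20/126 = 10/63.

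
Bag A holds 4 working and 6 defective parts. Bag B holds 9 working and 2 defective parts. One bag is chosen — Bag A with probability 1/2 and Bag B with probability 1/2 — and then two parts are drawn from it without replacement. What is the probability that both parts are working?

13/33

From Bag A: P(both working) = (4/10)(3/9) = 2/15.
From Bag B: P(both working) = (9/11)(8/10) = 36/55.
Total probability = (1/2)(2/15) + (1/2)(36/55) = 13/33.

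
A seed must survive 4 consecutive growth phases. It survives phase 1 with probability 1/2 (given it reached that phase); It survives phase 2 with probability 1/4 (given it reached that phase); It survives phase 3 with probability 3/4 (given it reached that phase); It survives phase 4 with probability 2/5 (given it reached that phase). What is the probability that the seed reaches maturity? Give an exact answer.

Each stage is reached only if all earlier stages succeed, so
P = 1/2 × 1/4 × 3/4 × 2/5 = 6/160 = 3/80.

3/80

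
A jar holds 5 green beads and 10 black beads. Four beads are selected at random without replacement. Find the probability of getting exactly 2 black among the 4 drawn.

One ordering (black drawn first) has probability 10/15 × 9/14 × 5/13 × 4/12 = 1800/32760 = 5/91.
There are C(4,2) = 6 such orderings, each equally likely, so P = 6 × 5/91 = 30/91.

30/91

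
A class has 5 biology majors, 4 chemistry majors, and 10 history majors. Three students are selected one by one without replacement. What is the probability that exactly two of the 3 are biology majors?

One ordering (biology majors drawn first) has probability 5/19 × 4/18 × 14/17 = 280/5814 = 140/2907.
There are C(3,2) = 3 such orderings, each equally likely, so P = 3 × 140/2907 = 140/969.

140/969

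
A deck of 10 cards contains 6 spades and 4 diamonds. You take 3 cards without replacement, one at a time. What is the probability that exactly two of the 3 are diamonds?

3/10

One ordering (diamonds drawn first) has probability 4/10 × 3/9 × 6/8 = 72/720 = 1/10.
There are C(3,2) = 3 such orderings, each equally likely, so P = 3 × 1/10 = 3/10.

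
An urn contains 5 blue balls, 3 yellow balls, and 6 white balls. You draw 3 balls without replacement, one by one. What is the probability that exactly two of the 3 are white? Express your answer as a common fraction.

30/91

One ordering (white drawn first) has probability 6/14 × 5/13 × 8/12 = 240/2184 = 10/91.
There are C(3,2) = 3 such orderings, each equally likely, so P = 3 × 10/91 = 30/91.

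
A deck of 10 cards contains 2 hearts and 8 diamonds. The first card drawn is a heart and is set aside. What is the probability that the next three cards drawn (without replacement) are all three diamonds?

After the first draw, 8 of the remaining 9 cards are diamonds.
P = 8/9 × 7/8 × 6/7 = 336/504 = 2/3.

2/3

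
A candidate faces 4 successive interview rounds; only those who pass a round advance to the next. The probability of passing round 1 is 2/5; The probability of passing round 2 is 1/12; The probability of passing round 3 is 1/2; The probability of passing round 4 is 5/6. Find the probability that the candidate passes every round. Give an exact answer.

The events are sequential, so multiply the conditional probabilities:
P = 2/5 × 1/12 × 1/2 × 5/6 = 10/720 = 1/72.

1/72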